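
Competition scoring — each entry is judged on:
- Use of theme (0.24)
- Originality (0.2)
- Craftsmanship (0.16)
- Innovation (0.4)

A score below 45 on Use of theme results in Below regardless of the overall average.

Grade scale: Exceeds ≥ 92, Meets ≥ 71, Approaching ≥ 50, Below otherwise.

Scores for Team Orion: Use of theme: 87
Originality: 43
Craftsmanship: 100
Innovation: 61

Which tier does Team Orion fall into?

Use of theme score 87 ≥ 45: minimum met.
Weighted total:
  Use of theme 87 × 0.24 = 20.88
  Originality 43 × 0.2 = 8.6
  Craftsmanship 100 × 0.16 = 16
  Innovation 61 × 0.4 = 24.4
Sum = 69.88
69.88 is ≥ 50 and < 71 → Approaching

Approaching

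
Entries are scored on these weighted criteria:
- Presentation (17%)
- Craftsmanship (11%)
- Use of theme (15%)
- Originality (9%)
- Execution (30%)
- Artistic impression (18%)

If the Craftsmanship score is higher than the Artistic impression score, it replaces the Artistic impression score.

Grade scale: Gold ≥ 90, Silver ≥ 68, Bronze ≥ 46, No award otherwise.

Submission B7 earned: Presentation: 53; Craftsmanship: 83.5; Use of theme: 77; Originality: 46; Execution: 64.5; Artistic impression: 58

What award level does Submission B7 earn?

Silver

Craftsmanship (83.5) > Artistic impression (58), so Artistic impression counts as 83.5.
Weighted total:
  Presentation 53 × 0.17 = 9.01
  Craftsmanship 83.5 × 0.11 = 9.185
  Use of theme 77 × 0.15 = 11.55
  Originality 46 × 0.09 = 4.14
  Execution 64.5 × 0.3 = 19.35
  Artistic impression 83.5 × 0.18 = 15.03
Sum = 68.265
68.265 is ≥ 68 and < 90 → Silver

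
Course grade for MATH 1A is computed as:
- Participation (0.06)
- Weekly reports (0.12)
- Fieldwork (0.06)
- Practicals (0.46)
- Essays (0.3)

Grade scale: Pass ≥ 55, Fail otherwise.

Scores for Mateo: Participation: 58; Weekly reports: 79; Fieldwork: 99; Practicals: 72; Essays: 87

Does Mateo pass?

Weighted total:
  Participation 58 × 0.06 = 3.48
  Weekly reports 79 × 0.12 = 9.48
  Fieldwork 99 × 0.06 = 5.94
  Practicals 72 × 0.46 = 33.12
  Essays 87 × 0.3 = 26.1
Sum = 78.12
78.12 ≥ 55 → Pass

Pass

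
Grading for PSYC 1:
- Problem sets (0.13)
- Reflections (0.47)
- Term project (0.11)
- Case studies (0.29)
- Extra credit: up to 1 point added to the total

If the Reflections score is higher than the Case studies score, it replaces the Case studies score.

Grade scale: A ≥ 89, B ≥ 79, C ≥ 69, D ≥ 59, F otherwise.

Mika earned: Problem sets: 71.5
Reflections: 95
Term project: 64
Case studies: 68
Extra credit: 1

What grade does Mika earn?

A

Reflections (95) > Case studies (68), so Case studies counts as 95.
Weighted total:
  Problem sets 71.5 × 0.13 = 9.295
  Reflections 95 × 0.47 = 44.65
  Term project 64 × 0.11 = 7.04
  Case studies 95 × 0.29 = 27.55
Sum = 88.535
Extra credit: 88.535 + 1 = 89.535
89.535 ≥ 89 → A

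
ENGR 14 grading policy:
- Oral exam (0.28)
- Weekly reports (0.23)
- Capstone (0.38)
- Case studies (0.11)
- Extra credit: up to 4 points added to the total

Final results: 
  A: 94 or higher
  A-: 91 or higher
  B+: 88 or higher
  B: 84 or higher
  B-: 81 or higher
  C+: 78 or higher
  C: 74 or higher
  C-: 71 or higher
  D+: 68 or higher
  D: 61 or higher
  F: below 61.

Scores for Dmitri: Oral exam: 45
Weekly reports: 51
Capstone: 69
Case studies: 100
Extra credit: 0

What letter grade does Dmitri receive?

D

Weighted total:
  Oral exam 45 × 0.28 = 12.6
  Weekly reports 51 × 0.23 = 11.73
  Capstone 69 × 0.38 = 26.22
  Case studies 100 × 0.11 = 11
Sum = 61.55
Extra credit: 61.55 + 0 = 61.55
61.55 is ≥ 61 and < 68 → D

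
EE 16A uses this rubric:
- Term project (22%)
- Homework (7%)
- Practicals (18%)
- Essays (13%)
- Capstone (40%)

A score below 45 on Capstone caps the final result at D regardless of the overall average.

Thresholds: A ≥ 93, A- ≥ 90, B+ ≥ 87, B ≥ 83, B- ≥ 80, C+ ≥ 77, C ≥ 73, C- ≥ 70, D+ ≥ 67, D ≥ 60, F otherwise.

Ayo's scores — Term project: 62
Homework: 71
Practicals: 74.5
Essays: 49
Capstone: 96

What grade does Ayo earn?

C

Capstone score 96 ≥ 45: minimum met.
Weighted total:
  Term project 62 × 0.22 = 13.64
  Homework 71 × 0.07 = 4.97
  Practicals 74.5 × 0.18 = 13.41
  Essays 49 × 0.13 = 6.37
  Capstone 96 × 0.4 = 38.4
Sum = 76.79
76.79 is ≥ 73 and < 77 → C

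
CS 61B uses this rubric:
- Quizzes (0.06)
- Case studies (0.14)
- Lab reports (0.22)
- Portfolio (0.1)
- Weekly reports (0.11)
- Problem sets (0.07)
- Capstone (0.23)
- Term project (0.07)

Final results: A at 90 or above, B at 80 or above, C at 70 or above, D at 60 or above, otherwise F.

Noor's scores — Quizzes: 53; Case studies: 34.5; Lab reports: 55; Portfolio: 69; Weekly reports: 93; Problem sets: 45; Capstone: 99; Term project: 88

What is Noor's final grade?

Weighted total:
  Quizzes 53 × 0.06 = 3.18
  Case studies 34.5 × 0.14 = 4.83
  Lab reports 55 × 0.22 = 12.1
  Portfolio 69 × 0.1 = 6.9
  Weekly reports 93 × 0.11 = 10.23
  Problem sets 45 × 0.07 = 3.15
  Capstone 99 × 0.23 = 22.77
  Term project 88 × 0.07 = 6.16
Sum = 69.32
69.32 is ≥ 60 and < 70 → D

D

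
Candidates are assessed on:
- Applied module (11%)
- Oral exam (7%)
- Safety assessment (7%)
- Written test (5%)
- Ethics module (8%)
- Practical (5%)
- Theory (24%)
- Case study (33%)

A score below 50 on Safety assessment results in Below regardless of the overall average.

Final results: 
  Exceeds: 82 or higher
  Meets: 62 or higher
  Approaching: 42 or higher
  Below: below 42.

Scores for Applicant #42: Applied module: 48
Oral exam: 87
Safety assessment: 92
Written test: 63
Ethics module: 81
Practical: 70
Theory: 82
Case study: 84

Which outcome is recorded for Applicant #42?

Meets

Safety assessment score 92 ≥ 50: minimum met.
Weighted total:
  Applied module 48 × 0.11 = 5.28
  Oral exam 87 × 0.07 = 6.09
  Safety assessment 92 × 0.07 = 6.44
  Written test 63 × 0.05 = 3.15
  Ethics module 81 × 0.08 = 6.48
  Practical 70 × 0.05 = 3.5
  Theory 82 × 0.24 = 19.68
  Case study 84 × 0.33 = 27.72
Sum = 78.34
78.34 is ≥ 62 and < 82 → Meets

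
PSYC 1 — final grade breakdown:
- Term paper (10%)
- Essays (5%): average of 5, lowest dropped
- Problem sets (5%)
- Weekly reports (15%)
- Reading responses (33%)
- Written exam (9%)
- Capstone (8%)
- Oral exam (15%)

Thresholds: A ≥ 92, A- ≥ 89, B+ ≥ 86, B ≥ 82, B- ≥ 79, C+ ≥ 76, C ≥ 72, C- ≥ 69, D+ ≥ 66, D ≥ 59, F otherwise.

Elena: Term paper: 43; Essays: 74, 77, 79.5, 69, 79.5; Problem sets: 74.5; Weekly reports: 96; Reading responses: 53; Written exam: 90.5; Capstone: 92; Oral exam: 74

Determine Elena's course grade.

C-

Essays: drop 69 → average of remaining 4 = 310/4 = 77.5
Weighted total:
  Term paper 43 × 0.1 = 4.3
  Essays 77.5 × 0.05 = 3.875
  Problem sets 74.5 × 0.05 = 3.725
  Weekly reports 96 × 0.15 = 14.4
  Reading responses 53 × 0.33 = 17.49
  Written exam 90.5 × 0.09 = 8.145
  Capstone 92 × 0.08 = 7.36
  Oral exam 74 × 0.15 = 11.1
Sum = 70.395
70.395 is ≥ 69 and < 72 → C-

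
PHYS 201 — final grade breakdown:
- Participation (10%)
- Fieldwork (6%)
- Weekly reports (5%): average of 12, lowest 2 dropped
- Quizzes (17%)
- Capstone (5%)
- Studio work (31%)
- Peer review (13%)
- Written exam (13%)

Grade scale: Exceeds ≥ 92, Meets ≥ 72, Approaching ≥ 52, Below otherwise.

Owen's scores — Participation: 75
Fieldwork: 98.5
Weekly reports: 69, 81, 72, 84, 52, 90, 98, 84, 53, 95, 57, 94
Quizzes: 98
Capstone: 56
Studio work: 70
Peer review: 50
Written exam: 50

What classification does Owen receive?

Weekly reports: drop 52, 53 → average of remaining 10 = 824/10 = 82.4
Weighted total:
  Participation 75 × 0.1 = 7.5
  Fieldwork 98.5 × 0.06 = 5.91
  Weekly reports 82.4 × 0.05 = 4.12
  Quizzes 98 × 0.17 = 16.66
  Capstone 56 × 0.05 = 2.8
  Studio work 70 × 0.31 = 21.7
  Peer review 50 × 0.13 = 6.5
  Written exam 50 × 0.13 = 6.5
Sum = 71.69
71.69 is ≥ 52 and < 72 → Approaching

Approaching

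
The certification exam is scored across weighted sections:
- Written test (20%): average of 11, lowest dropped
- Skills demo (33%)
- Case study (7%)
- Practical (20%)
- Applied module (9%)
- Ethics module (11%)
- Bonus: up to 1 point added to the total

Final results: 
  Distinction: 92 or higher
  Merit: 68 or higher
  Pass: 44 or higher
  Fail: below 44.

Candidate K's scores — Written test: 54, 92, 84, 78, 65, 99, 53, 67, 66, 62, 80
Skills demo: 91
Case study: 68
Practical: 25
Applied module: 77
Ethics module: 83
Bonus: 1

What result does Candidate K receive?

Written test: drop 53 → average of remaining 10 = 747/10 = 74.7
Weighted total:
  Written test 74.7 × 0.2 = 14.94
  Skills demo 91 × 0.33 = 30.03
  Case study 68 × 0.07 = 4.76
  Practical 25 × 0.2 = 5
  Applied module 77 × 0.09 = 6.93
  Ethics module 83 × 0.11 = 9.13
Sum = 70.79
Bonus: 70.79 + 1 = 71.79
71.79 is ≥ 68 and < 92 → Merit

Merit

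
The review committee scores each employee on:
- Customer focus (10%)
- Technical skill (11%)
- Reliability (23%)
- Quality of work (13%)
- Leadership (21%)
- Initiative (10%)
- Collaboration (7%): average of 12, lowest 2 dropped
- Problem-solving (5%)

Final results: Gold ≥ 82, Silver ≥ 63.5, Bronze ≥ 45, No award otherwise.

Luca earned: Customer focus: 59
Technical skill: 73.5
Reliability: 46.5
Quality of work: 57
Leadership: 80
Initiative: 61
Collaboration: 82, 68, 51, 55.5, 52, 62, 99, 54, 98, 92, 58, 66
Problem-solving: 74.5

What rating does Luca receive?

Silver

Collaboration: drop 51, 52 → average of remaining 10 = 734.5/10 = 73.45
Weighted total:
  Customer focus 59 × 0.1 = 5.9
  Technical skill 73.5 × 0.11 = 8.085
  Reliability 46.5 × 0.23 = 10.695
  Quality of work 57 × 0.13 = 7.41
  Leadership 80 × 0.21 = 16.8
  Initiative 61 × 0.1 = 6.1
  Collaboration 73.45 × 0.07 = 5.1415
  Problem-solving 74.5 × 0.05 = 3.725
Sum = 63.8565
63.8565 is ≥ 63.5 and < 82 → Silver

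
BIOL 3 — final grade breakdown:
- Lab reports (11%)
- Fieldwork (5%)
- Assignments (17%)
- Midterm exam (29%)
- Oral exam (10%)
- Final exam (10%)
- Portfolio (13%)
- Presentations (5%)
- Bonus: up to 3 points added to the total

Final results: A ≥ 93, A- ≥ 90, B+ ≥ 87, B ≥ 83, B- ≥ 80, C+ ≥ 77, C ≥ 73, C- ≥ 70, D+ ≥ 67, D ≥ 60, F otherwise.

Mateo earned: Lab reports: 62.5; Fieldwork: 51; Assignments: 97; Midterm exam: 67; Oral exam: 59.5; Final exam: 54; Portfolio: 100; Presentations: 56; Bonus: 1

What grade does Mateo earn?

C

Weighted total:
  Lab reports 62.5 × 0.11 = 6.875
  Fieldwork 51 × 0.05 = 2.55
  Assignments 97 × 0.17 = 16.49
  Midterm exam 67 × 0.29 = 19.43
  Oral exam 59.5 × 0.1 = 5.95
  Final exam 54 × 0.1 = 5.4
  Portfolio 100 × 0.13 = 13
  Presentations 56 × 0.05 = 2.8
Sum = 72.495
Bonus: 72.495 + 1 = 73.495
73.495 is ≥ 73 and < 77 → C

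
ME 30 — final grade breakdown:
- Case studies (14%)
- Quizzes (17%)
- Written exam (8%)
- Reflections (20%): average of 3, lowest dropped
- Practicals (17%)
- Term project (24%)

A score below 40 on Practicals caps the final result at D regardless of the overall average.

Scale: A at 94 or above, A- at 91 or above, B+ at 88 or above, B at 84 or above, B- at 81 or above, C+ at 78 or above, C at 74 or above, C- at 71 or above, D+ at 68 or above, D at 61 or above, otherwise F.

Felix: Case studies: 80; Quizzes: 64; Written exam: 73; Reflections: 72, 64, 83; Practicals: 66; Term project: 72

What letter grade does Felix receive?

Reflections: drop 64 → average of remaining 2 = 155/2 = 77.5
Practicals score 66 ≥ 40: minimum met.
Weighted total:
  Case studies 80 × 0.14 = 11.2
  Quizzes 64 × 0.17 = 10.88
  Written exam 73 × 0.08 = 5.84
  Reflections 77.5 × 0.2 = 15.5
  Practicals 66 × 0.17 = 11.22
  Term project 72 × 0.24 = 17.28
Sum = 71.92
71.92 is ≥ 71 and < 74 → C-

C-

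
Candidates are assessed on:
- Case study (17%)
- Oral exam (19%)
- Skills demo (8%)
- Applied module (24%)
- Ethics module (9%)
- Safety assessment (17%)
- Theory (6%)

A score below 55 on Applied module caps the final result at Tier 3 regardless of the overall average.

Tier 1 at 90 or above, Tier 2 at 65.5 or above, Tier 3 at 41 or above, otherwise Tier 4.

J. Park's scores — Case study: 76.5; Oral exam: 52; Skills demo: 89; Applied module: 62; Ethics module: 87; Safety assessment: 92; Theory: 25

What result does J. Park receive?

Tier 2

Applied module score 62 ≥ 55: minimum met.
Weighted total:
  Case study 76.5 × 0.17 = 13.005
  Oral exam 52 × 0.19 = 9.88
  Skills demo 89 × 0.08 = 7.12
  Applied module 62 × 0.24 = 14.88
  Ethics module 87 × 0.09 = 7.83
  Safety assessment 92 × 0.17 = 15.64
  Theory 25 × 0.06 = 1.5
Sum = 69.855
69.855 is ≥ 65.5 and < 90 → Tier 2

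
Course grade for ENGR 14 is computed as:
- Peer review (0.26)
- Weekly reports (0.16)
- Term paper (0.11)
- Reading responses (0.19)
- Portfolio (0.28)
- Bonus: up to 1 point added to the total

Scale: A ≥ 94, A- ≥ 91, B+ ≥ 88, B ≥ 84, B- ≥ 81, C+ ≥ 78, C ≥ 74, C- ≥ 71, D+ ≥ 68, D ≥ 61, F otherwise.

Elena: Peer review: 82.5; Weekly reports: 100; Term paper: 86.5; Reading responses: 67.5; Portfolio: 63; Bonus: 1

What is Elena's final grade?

Weighted total:
  Peer review 82.5 × 0.26 = 21.45
  Weekly reports 100 × 0.16 = 16
  Term paper 86.5 × 0.11 = 9.515
  Reading responses 67.5 × 0.19 = 12.825
  Portfolio 63 × 0.28 = 17.64
Sum = 77.43
Bonus: 77.43 + 1 = 78.43
78.43 is ≥ 78 and < 81 → C+

C+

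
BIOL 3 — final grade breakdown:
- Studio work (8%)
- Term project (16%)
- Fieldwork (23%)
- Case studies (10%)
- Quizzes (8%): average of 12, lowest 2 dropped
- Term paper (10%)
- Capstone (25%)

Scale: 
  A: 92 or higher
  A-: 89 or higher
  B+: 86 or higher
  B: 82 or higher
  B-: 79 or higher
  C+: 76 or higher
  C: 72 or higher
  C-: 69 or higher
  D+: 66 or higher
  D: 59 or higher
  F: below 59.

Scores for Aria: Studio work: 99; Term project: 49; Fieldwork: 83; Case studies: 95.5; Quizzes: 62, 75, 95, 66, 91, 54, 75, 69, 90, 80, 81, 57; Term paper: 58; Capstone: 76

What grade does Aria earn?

Quizzes: drop 54, 57 → average of remaining 10 = 784/10 = 78.4
Weighted total:
  Studio work 99 × 0.08 = 7.92
  Term project 49 × 0.16 = 7.84
  Fieldwork 83 × 0.23 = 19.09
  Case studies 95.5 × 0.1 = 9.55
  Quizzes 78.4 × 0.08 = 6.272
  Term paper 58 × 0.1 = 5.8
  Capstone 76 × 0.25 = 19
Sum = 75.472
75.472 is ≥ 72 and < 76 → C

C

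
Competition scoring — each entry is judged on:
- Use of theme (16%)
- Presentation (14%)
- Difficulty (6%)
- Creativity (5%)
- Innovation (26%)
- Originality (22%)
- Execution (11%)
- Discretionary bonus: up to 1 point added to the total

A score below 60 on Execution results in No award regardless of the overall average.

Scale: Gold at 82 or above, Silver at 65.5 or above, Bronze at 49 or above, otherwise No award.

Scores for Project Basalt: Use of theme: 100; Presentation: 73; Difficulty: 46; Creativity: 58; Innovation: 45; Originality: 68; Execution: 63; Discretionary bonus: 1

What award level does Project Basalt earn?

Silver

Execution score 63 ≥ 60: minimum met.
Weighted total:
  Use of theme 100 × 0.16 = 16
  Presentation 73 × 0.14 = 10.22
  Difficulty 46 × 0.06 = 2.76
  Creativity 58 × 0.05 = 2.9
  Innovation 45 × 0.26 = 11.7
  Originality 68 × 0.22 = 14.96
  Execution 63 × 0.11 = 6.93
Sum = 65.47
Discretionary bonus: 65.47 + 1 = 66.47
66.47 is ≥ 65.5 and < 82 → Silver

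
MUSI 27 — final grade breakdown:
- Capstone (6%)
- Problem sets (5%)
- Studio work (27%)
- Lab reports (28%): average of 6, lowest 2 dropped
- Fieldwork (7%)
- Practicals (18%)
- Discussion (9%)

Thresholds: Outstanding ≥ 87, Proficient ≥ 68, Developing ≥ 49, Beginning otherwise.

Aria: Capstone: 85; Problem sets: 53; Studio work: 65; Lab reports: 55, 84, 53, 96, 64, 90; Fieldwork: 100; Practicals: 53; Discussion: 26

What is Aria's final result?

Developing

Lab reports: drop 53, 55 → average of remaining 4 = 334/4 = 83.5
Weighted total:
  Capstone 85 × 0.06 = 5.1
  Problem sets 53 × 0.05 = 2.65
  Studio work 65 × 0.27 = 17.55
  Lab reports 83.5 × 0.28 = 23.38
  Fieldwork 100 × 0.07 = 7
  Practicals 53 × 0.18 = 9.54
  Discussion 26 × 0.09 = 2.34
Sum = 67.56
67.56 is ≥ 49 and < 68 → Developing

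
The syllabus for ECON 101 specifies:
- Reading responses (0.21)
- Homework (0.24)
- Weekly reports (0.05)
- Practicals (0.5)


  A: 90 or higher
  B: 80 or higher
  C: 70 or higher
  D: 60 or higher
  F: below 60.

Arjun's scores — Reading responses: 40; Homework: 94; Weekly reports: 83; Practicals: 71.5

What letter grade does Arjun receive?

Weighted total:
  Reading responses 40 × 0.21 = 8.4
  Homework 94 × 0.24 = 22.56
  Weekly reports 83 × 0.05 = 4.15
  Practicals 71.5 × 0.5 = 35.75
Sum = 70.86
70.86 is ≥ 70 and < 80 → C

C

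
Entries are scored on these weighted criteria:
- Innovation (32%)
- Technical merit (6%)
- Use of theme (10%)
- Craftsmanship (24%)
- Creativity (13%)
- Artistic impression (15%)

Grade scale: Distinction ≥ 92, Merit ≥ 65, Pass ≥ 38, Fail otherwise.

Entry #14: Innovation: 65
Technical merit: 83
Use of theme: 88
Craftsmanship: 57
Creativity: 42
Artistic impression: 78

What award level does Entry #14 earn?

Merit

Weighted total:
  Innovation 65 × 0.32 = 20.8
  Technical merit 83 × 0.06 = 4.98
  Use of theme 88 × 0.1 = 8.8
  Craftsmanship 57 × 0.24 = 13.68
  Creativity 42 × 0.13 = 5.46
  Artistic impression 78 × 0.15 = 11.7
Sum = 65.42
65.42 is ≥ 65 and < 92 → Merit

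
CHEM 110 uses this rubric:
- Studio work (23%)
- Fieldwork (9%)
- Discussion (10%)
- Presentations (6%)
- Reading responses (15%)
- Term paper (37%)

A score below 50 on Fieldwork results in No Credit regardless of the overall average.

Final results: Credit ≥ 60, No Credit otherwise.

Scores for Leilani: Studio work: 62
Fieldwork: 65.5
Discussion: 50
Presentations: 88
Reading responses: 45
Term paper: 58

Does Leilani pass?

No Credit

Fieldwork score 65.5 ≥ 50: minimum met.
Weighted total:
  Studio work 62 × 0.23 = 14.26
  Fieldwork 65.5 × 0.09 = 5.895
  Discussion 50 × 0.1 = 5
  Presentations 88 × 0.06 = 5.28
  Reading responses 45 × 0.15 = 6.75
  Term paper 58 × 0.37 = 21.46
Sum = 58.645
58.645 < 60 → No Credit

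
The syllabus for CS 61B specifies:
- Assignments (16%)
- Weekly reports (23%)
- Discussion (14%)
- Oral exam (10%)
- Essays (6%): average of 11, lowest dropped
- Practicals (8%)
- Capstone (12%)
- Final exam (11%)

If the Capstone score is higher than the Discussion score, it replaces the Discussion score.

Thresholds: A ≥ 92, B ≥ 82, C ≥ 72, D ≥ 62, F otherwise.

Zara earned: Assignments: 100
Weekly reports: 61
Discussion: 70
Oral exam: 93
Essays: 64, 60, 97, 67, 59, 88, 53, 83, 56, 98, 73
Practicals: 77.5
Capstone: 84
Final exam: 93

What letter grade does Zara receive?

Essays: drop 53 → average of remaining 10 = 745/10 = 74.5
Capstone (84) > Discussion (70), so Discussion counts as 84.
Weighted total:
  Assignments 100 × 0.16 = 16
  Weekly reports 61 × 0.23 = 14.03
  Discussion 84 × 0.14 = 11.76
  Oral exam 93 × 0.1 = 9.3
  Essays 74.5 × 0.06 = 4.47
  Practicals 77.5 × 0.08 = 6.2
  Capstone 84 × 0.12 = 10.08
  Final exam 93 × 0.11 = 10.23
Sum = 82.07
82.07 is ≥ 82 and < 92 → B

B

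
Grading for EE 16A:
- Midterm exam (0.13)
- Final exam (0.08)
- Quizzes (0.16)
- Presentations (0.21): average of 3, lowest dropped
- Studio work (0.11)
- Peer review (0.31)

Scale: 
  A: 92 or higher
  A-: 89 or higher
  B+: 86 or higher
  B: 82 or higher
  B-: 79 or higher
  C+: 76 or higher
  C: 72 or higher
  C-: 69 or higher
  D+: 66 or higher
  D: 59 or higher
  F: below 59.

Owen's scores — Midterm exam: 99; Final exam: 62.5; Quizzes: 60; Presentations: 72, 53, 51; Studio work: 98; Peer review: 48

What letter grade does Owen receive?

D+

Presentations: drop 51 → average of remaining 2 = 125/2 = 62.5
Weighted total:
  Midterm exam 99 × 0.13 = 12.87
  Final exam 62.5 × 0.08 = 5
  Quizzes 60 × 0.16 = 9.6
  Presentations 62.5 × 0.21 = 13.125
  Studio work 98 × 0.11 = 10.78
  Peer review 48 × 0.31 = 14.88
Sum = 66.255
66.255 is ≥ 66 and < 69 → D+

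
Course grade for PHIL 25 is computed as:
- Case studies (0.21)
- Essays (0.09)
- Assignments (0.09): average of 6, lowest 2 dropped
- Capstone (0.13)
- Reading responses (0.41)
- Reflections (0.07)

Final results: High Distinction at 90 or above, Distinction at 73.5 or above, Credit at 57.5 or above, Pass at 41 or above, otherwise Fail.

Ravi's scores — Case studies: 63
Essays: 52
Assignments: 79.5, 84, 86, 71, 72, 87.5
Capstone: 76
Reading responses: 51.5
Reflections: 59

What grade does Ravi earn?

Assignments: drop 71, 72 → average of remaining 4 = 337/4 = 84.25
Weighted total:
  Case studies 63 × 0.21 = 13.23
  Essays 52 × 0.09 = 4.68
  Assignments 84.25 × 0.09 = 7.5825
  Capstone 76 × 0.13 = 9.88
  Reading responses 51.5 × 0.41 = 21.115
  Reflections 59 × 0.07 = 4.13
Sum = 60.6175
60.6175 is ≥ 57.5 and < 73.5 → Credit

Credit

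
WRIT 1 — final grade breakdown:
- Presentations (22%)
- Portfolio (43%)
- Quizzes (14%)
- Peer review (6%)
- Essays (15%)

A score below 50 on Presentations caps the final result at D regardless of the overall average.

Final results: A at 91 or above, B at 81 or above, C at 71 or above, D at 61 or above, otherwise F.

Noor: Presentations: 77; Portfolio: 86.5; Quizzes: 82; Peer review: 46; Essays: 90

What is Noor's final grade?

B

Presentations score 77 ≥ 50: minimum met.
Weighted total:
  Presentations 77 × 0.22 = 16.94
  Portfolio 86.5 × 0.43 = 37.195
  Quizzes 82 × 0.14 = 11.48
  Peer review 46 × 0.06 = 2.76
  Essays 90 × 0.15 = 13.5
Sum = 81.875
81.875 is ≥ 81 and < 91 → B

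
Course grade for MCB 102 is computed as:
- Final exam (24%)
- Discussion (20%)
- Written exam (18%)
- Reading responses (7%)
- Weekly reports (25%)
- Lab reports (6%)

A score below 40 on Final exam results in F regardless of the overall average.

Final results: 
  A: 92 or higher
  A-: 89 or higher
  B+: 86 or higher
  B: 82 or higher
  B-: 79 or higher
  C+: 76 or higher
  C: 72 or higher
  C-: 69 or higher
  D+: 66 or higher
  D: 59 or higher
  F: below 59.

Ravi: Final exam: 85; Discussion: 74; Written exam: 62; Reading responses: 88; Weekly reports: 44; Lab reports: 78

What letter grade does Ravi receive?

Final exam score 85 ≥ 40: minimum met.
Weighted total:
  Final exam 85 × 0.24 = 20.4
  Discussion 74 × 0.2 = 14.8
  Written exam 62 × 0.18 = 11.16
  Reading responses 88 × 0.07 = 6.16
  Weekly reports 44 × 0.25 = 11
  Lab reports 78 × 0.06 = 4.68
Sum = 68.2
68.2 is ≥ 66 and < 69 → D+

D+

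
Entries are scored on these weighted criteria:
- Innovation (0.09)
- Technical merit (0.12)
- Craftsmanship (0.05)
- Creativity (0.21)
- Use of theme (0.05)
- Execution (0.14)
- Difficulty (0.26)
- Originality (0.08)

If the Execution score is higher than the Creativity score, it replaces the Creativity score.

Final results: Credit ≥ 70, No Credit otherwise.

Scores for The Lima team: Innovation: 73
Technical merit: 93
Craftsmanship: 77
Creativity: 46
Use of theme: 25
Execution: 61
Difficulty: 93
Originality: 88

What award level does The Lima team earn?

Execution (61) > Creativity (46), so Creativity counts as 61.
Weighted total:
  Innovation 73 × 0.09 = 6.57
  Technical merit 93 × 0.12 = 11.16
  Craftsmanship 77 × 0.05 = 3.85
  Creativity 61 × 0.21 = 12.81
  Use of theme 25 × 0.05 = 1.25
  Execution 61 × 0.14 = 8.54
  Difficulty 93 × 0.26 = 24.18
  Originality 88 × 0.08 = 7.04
Sum = 75.4
75.4 ≥ 70 → Credit

Credit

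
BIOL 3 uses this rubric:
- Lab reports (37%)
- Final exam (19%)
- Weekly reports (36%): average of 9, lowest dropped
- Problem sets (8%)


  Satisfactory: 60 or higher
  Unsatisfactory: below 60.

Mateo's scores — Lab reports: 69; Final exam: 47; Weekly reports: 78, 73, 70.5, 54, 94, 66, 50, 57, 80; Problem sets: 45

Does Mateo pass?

Weekly reports: drop 50 → average of remaining 8 = 572.5/8 = 71.5625
Weighted total:
  Lab reports 69 × 0.37 = 25.53
  Final exam 47 × 0.19 = 8.93
  Weekly reports 71.5625 × 0.36 = 25.7625
  Problem sets 45 × 0.08 = 3.6
Sum = 63.8225
63.8225 ≥ 60 → Satisfactory

Satisfactory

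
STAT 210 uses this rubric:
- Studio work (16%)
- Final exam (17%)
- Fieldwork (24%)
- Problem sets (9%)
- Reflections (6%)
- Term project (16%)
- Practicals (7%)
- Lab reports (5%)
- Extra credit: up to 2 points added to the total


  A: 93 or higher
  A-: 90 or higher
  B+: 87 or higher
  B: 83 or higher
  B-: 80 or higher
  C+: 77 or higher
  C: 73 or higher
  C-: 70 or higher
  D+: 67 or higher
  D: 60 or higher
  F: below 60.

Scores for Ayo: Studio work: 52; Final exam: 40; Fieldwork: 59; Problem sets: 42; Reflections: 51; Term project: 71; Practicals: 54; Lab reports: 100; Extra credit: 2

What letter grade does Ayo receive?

Weighted total:
  Studio work 52 × 0.16 = 8.32
  Final exam 40 × 0.17 = 6.8
  Fieldwork 59 × 0.24 = 14.16
  Problem sets 42 × 0.09 = 3.78
  Reflections 51 × 0.06 = 3.06
  Term project 71 × 0.16 = 11.36
  Practicals 54 × 0.07 = 3.78
  Lab reports 100 × 0.05 = 5
Sum = 56.26
Extra credit: 56.26 + 2 = 58.26
58.26 < 60 → F

F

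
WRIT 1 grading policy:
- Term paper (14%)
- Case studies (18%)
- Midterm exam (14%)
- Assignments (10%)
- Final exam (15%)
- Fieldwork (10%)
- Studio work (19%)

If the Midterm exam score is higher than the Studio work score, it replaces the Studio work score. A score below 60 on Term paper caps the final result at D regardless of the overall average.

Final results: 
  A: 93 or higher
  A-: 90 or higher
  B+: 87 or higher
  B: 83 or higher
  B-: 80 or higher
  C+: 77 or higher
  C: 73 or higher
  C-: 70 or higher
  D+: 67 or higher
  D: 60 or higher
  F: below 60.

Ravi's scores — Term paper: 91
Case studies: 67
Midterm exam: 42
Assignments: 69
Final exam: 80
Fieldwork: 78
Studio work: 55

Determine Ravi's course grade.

D+

Midterm exam (42) ≤ Studio work (55), so Studio work stays at 55.
Term paper score 91 ≥ 60: minimum met.
Weighted total:
  Term paper 91 × 0.14 = 12.74
  Case studies 67 × 0.18 = 12.06
  Midterm exam 42 × 0.14 = 5.88
  Assignments 69 × 0.1 = 6.9
  Final exam 80 × 0.15 = 12
  Fieldwork 78 × 0.1 = 7.8
  Studio work 55 × 0.19 = 10.45
Sum = 67.83
67.83 is ≥ 67 and < 70 → D+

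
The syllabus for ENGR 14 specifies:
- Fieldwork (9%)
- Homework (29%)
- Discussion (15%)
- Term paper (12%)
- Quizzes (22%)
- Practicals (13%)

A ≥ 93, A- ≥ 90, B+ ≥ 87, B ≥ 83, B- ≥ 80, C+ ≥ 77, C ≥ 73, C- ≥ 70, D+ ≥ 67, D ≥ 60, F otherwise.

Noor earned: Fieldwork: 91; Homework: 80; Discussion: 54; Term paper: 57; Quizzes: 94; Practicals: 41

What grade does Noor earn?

Weighted total:
  Fieldwork 91 × 0.09 = 8.19
  Homework 80 × 0.29 = 23.2
  Discussion 54 × 0.15 = 8.1
  Term paper 57 × 0.12 = 6.84
  Quizzes 94 × 0.22 = 20.68
  Practicals 41 × 0.13 = 5.33
Sum = 72.34
72.34 is ≥ 70 and < 73 → C-

C-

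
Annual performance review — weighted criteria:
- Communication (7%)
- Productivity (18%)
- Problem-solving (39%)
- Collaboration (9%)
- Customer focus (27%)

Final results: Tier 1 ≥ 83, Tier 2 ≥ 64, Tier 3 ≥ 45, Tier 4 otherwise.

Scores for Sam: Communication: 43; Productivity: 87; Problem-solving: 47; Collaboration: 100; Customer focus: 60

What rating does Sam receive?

Tier 3

Weighted total:
  Communication 43 × 0.07 = 3.01
  Productivity 87 × 0.18 = 15.66
  Problem-solving 47 × 0.39 = 18.33
  Collaboration 100 × 0.09 = 9
  Customer focus 60 × 0.27 = 16.2
Sum = 62.2
62.2 is ≥ 45 and < 64 → Tier 3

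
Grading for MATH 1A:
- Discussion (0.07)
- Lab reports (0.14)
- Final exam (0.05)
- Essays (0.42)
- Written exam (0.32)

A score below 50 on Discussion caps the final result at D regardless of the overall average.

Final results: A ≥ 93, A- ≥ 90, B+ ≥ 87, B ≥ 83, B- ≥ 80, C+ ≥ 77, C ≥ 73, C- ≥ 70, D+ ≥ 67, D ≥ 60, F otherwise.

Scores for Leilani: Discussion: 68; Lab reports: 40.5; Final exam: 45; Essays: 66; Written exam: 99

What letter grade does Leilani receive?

C-

Discussion score 68 ≥ 50: minimum met.
Weighted total:
  Discussion 68 × 0.07 = 4.76
  Lab reports 40.5 × 0.14 = 5.67
  Final exam 45 × 0.05 = 2.25
  Essays 66 × 0.42 = 27.72
  Written exam 99 × 0.32 = 31.68
Sum = 72.08
72.08 is ≥ 70 and < 73 → C-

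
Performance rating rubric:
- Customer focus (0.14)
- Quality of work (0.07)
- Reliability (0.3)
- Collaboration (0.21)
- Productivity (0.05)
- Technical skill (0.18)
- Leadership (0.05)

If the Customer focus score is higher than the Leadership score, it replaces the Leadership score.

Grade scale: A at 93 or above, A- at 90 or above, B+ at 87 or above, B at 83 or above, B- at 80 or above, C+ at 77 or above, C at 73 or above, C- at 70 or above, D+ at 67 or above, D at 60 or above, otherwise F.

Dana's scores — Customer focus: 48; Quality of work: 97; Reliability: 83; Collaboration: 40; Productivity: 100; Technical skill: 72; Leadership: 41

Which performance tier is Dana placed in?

D+

Customer focus (48) > Leadership (41), so Leadership counts as 48.
Weighted total:
  Customer focus 48 × 0.14 = 6.72
  Quality of work 97 × 0.07 = 6.79
  Reliability 83 × 0.3 = 24.9
  Collaboration 40 × 0.21 = 8.4
  Productivity 100 × 0.05 = 5
  Technical skill 72 × 0.18 = 12.96
  Leadership 48 × 0.05 = 2.4
Sum = 67.17
67.17 is ≥ 67 and < 70 → D+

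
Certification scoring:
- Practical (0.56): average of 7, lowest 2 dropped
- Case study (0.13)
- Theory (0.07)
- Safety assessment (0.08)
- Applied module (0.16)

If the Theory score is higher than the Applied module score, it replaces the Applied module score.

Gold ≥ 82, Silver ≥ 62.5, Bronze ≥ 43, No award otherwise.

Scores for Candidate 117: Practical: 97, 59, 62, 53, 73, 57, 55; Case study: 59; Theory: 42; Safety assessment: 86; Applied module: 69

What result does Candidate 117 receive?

Practical: drop 53, 55 → average of remaining 5 = 348/5 = 69.6
Theory (42) ≤ Applied module (69), so Applied module stays at 69.
Weighted total:
  Practical 69.6 × 0.56 = 38.976
  Case study 59 × 0.13 = 7.67
  Theory 42 × 0.07 = 2.94
  Safety assessment 86 × 0.08 = 6.88
  Applied module 69 × 0.16 = 11.04
Sum = 67.506
67.506 is ≥ 62.5 and < 82 → Silver

Silver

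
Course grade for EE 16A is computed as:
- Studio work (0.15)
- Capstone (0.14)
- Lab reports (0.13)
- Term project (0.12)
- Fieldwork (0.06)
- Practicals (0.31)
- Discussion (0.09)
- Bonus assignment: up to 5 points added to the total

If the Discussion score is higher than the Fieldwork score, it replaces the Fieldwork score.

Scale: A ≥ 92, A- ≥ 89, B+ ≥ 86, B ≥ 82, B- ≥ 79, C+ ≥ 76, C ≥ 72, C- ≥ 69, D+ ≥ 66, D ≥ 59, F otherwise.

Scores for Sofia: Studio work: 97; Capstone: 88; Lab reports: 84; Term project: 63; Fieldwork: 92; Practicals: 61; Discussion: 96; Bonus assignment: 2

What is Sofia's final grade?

Discussion (96) > Fieldwork (92), so Fieldwork counts as 96.
Weighted total:
  Studio work 97 × 0.15 = 14.55
  Capstone 88 × 0.14 = 12.32
  Lab reports 84 × 0.13 = 10.92
  Term project 63 × 0.12 = 7.56
  Fieldwork 96 × 0.06 = 5.76
  Practicals 61 × 0.31 = 18.91
  Discussion 96 × 0.09 = 8.64
Sum = 78.66
Bonus assignment: 78.66 + 2 = 80.66
80.66 is ≥ 79 and < 82 → B-

B-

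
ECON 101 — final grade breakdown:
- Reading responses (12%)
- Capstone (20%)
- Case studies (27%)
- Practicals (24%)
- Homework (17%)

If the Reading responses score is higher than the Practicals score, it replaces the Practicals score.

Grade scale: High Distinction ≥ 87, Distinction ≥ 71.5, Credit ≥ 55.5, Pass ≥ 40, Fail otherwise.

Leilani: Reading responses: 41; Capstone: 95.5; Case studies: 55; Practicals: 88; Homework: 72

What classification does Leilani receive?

Reading responses (41) ≤ Practicals (88), so Practicals stays at 88.
Weighted total:
  Reading responses 41 × 0.12 = 4.92
  Capstone 95.5 × 0.2 = 19.1
  Case studies 55 × 0.27 = 14.85
  Practicals 88 × 0.24 = 21.12
  Homework 72 × 0.17 = 12.24
Sum = 72.23
72.23 is ≥ 71.5 and < 87 → Distinction

Distinction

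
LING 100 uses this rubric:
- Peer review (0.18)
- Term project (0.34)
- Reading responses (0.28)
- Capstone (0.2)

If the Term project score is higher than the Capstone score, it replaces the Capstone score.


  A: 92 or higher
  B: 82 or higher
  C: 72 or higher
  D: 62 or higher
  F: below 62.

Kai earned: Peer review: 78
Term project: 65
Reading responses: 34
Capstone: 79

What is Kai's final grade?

Term project (65) ≤ Capstone (79), so Capstone stays at 79.
Weighted total:
  Peer review 78 × 0.18 = 14.04
  Term project 65 × 0.34 = 22.1
  Reading responses 34 × 0.28 = 9.52
  Capstone 79 × 0.2 = 15.8
Sum = 61.46
61.46 < 62 → F

F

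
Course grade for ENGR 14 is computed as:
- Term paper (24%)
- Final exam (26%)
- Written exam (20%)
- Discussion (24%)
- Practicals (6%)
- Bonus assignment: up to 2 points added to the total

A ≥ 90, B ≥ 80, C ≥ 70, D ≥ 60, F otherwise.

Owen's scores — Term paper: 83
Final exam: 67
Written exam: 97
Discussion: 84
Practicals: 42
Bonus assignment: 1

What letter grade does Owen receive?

B

Weighted total:
  Term paper 83 × 0.24 = 19.92
  Final exam 67 × 0.26 = 17.42
  Written exam 97 × 0.2 = 19.4
  Discussion 84 × 0.24 = 20.16
  Practicals 42 × 0.06 = 2.52
Sum = 79.42
Bonus assignment: 79.42 + 1 = 80.42
80.42 is ≥ 80 and < 90 → B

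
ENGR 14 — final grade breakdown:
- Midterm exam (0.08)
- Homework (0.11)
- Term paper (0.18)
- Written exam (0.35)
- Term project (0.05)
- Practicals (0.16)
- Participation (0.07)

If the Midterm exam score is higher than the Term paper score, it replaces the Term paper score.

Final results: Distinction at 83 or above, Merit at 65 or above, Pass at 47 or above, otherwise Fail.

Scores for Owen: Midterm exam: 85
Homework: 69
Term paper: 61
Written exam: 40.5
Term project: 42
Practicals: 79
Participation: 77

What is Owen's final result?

Midterm exam (85) > Term paper (61), so Term paper counts as 85.
Weighted total:
  Midterm exam 85 × 0.08 = 6.8
  Homework 69 × 0.11 = 7.59
  Term paper 85 × 0.18 = 15.3
  Written exam 40.5 × 0.35 = 14.175
  Term project 42 × 0.05 = 2.1
  Practicals 79 × 0.16 = 12.64
  Participation 77 × 0.07 = 5.39
Sum = 63.995
63.995 is ≥ 47 and < 65 → Pass

Pass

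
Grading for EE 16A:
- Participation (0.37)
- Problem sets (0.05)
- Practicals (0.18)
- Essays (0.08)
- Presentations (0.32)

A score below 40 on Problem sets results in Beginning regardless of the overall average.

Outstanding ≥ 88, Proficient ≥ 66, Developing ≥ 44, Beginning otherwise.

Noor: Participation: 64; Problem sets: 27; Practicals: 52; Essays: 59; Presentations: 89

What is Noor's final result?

Problem sets score 27 < 40: minimum not met.
Weighted total:
  Participation 64 × 0.37 = 23.68
  Problem sets 27 × 0.05 = 1.35
  Practicals 52 × 0.18 = 9.36
  Essays 59 × 0.08 = 4.72
  Presentations 89 × 0.32 = 28.48
Sum = 67.59
Because the Problem sets minimum was not met, the result is Beginning.

Beginning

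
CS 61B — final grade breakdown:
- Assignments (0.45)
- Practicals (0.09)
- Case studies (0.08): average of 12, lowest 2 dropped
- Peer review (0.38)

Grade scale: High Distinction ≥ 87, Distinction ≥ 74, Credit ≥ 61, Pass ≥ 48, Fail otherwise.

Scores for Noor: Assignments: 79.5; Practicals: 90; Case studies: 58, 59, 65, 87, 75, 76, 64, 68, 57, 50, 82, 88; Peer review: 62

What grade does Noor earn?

Case studies: drop 50, 57 → average of remaining 10 = 722/10 = 72.2
Weighted total:
  Assignments 79.5 × 0.45 = 35.775
  Practicals 90 × 0.09 = 8.1
  Case studies 72.2 × 0.08 = 5.776
  Peer review 62 × 0.38 = 23.56
Sum = 73.211
73.211 is ≥ 61 and < 74 → Credit

Credit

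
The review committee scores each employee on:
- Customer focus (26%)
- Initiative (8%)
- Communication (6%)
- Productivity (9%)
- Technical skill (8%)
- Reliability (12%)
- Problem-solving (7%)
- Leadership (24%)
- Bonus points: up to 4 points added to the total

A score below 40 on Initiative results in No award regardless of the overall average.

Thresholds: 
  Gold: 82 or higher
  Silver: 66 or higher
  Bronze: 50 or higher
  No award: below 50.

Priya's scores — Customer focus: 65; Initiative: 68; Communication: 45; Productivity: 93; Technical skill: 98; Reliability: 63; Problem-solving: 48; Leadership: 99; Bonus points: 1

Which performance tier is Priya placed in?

Silver

Initiative score 68 ≥ 40: minimum met.
Weighted total:
  Customer focus 65 × 0.26 = 16.9
  Initiative 68 × 0.08 = 5.44
  Communication 45 × 0.06 = 2.7
  Productivity 93 × 0.09 = 8.37
  Technical skill 98 × 0.08 = 7.84
  Reliability 63 × 0.12 = 7.56
  Problem-solving 48 × 0.07 = 3.36
  Leadership 99 × 0.24 = 23.76
Sum = 75.93
Bonus points: 75.93 + 1 = 76.93
76.93 is ≥ 66 and < 82 → Silver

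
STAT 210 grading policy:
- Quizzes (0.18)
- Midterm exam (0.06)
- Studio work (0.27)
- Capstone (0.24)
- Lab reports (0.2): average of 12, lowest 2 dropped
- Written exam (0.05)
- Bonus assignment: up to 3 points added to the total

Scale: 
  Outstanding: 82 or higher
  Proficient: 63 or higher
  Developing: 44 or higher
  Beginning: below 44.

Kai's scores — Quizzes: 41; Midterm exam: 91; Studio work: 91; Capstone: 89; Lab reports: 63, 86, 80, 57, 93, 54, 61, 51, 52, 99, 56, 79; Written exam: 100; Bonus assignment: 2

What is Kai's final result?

Proficient

Lab reports: drop 51, 52 → average of remaining 10 = 728/10 = 72.8
Weighted total:
  Quizzes 41 × 0.18 = 7.38
  Midterm exam 91 × 0.06 = 5.46
  Studio work 91 × 0.27 = 24.57
  Capstone 89 × 0.24 = 21.36
  Lab reports 72.8 × 0.2 = 14.56
  Written exam 100 × 0.05 = 5
Sum = 78.33
Bonus assignment: 78.33 + 2 = 80.33
80.33 is ≥ 63 and < 82 → Proficient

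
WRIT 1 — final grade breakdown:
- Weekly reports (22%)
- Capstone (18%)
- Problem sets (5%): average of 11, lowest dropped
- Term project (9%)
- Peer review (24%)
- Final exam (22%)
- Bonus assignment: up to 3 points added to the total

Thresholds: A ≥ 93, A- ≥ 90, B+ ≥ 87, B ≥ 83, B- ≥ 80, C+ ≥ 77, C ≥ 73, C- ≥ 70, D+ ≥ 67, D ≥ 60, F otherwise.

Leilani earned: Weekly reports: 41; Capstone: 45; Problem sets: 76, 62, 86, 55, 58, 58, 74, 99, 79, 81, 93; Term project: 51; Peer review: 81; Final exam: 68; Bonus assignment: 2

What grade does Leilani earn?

D

Problem sets: drop 55 → average of remaining 10 = 766/10 = 76.6
Weighted total:
  Weekly reports 41 × 0.22 = 9.02
  Capstone 45 × 0.18 = 8.1
  Problem sets 76.6 × 0.05 = 3.83
  Term project 51 × 0.09 = 4.59
  Peer review 81 × 0.24 = 19.44
  Final exam 68 × 0.22 = 14.96
Sum = 59.94
Bonus assignment: 59.94 + 2 = 61.94
61.94 is ≥ 60 and < 67 → D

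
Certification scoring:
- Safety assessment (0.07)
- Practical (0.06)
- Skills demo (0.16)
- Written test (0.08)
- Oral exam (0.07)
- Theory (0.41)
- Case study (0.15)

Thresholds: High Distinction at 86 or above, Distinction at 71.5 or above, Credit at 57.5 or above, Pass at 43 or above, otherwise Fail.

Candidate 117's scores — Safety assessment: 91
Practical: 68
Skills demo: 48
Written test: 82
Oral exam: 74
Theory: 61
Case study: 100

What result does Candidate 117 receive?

Credit

Weighted total:
  Safety assessment 91 × 0.07 = 6.37
  Practical 68 × 0.06 = 4.08
  Skills demo 48 × 0.16 = 7.68
  Written test 82 × 0.08 = 6.56
  Oral exam 74 × 0.07 = 5.18
  Theory 61 × 0.41 = 25.01
  Case study 100 × 0.15 = 15
Sum = 69.88
69.88 is ≥ 57.5 and < 71.5 → Credit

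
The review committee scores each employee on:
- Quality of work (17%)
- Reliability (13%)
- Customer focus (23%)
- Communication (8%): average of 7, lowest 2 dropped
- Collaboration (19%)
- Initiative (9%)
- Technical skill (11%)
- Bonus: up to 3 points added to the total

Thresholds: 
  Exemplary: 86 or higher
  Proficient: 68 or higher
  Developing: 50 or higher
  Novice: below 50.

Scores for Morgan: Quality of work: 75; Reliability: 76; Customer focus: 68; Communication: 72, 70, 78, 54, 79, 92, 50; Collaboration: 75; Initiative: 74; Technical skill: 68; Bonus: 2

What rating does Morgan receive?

Communication: drop 50, 54 → average of remaining 5 = 391/5 = 78.2
Weighted total:
  Quality of work 75 × 0.17 = 12.75
  Reliability 76 × 0.13 = 9.88
  Customer focus 68 × 0.23 = 15.64
  Communication 78.2 × 0.08 = 6.256
  Collaboration 75 × 0.19 = 14.25
  Initiative 74 × 0.09 = 6.66
  Technical skill 68 × 0.11 = 7.48
Sum = 72.916
Bonus: 72.916 + 2 = 74.916
74.916 is ≥ 68 and < 86 → Proficient

Proficient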